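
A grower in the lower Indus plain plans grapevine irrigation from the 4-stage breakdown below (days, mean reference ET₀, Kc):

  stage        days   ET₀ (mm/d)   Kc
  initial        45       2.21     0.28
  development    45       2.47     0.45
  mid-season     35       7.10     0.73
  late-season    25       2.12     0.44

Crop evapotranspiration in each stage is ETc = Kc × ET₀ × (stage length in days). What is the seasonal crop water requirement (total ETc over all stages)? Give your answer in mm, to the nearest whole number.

initial: 0.28 × 2.21 × 45 = 27.85 mm
development: 0.45 × 2.47 × 45 = 50.02 mm
mid-season: 0.73 × 7.10 × 35 = 181.41 mm
late-season: 0.44 × 2.12 × 25 = 23.32 mm
Seasonal total = 282.60 mm

283 mm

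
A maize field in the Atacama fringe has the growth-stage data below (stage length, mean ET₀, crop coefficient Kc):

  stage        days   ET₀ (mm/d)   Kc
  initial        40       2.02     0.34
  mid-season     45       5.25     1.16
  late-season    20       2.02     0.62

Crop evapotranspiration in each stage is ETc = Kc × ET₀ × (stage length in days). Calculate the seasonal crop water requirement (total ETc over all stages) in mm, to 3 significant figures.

327 mm

initial: 0.34 × 2.02 × 40 = 27.47 mm
mid-season: 1.16 × 5.25 × 45 = 274.05 mm
late-season: 0.62 × 2.02 × 20 = 25.05 mm
Seasonal total = 326.57 mm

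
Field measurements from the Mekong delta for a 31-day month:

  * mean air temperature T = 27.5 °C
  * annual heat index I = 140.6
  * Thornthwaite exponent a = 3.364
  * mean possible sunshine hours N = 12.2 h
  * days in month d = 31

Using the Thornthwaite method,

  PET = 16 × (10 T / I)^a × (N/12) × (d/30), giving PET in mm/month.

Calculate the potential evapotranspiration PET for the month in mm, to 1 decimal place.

160.6 mm

10T/I = 10 × 27.5 / 140.6 = 1.9559
(10T/I)^a = 1.9559^3.364 = 9.5519
Uncorrected PET = 16 × 9.5519 = 152.830 mm
Correction = (N/12)(d/30) = (12.2/12)(31/30) = 1.0506
PET = 152.830 × 1.0506 = 160.563 mm/month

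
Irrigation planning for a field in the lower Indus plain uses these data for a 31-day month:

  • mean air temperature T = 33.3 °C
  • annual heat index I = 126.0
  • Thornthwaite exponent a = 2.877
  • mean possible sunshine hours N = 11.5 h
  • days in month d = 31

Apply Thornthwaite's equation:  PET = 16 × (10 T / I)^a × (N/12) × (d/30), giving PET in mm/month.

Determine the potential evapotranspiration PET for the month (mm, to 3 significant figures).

260 mm

10T/I = 10 × 33.3 / 126.0 = 2.6429
(10T/I)^a = 2.6429^2.877 = 16.3805
Uncorrected PET = 16 × 16.3805 = 262.088 mm
Correction = (N/12)(d/30) = (11.5/12)(31/30) = 0.9903
PET = 262.088 × 0.9903 = 259.546 mm/month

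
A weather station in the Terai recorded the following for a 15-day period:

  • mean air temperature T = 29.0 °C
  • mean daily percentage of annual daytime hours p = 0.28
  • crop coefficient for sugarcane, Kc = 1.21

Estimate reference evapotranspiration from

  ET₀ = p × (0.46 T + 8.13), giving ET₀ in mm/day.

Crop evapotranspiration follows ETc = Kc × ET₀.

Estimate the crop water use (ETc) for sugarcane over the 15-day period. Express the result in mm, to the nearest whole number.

ET₀ = 0.28 × (0.46 × 29.0 + 8.13) = 0.28 × 21.470 = 6.0116 mm/d
ETc = Kc × ET₀ = 1.21 × 6.0116 = 7.2740 mm/d
Over 15 days: 7.2740 × 15 = 109.110 mm

109 mm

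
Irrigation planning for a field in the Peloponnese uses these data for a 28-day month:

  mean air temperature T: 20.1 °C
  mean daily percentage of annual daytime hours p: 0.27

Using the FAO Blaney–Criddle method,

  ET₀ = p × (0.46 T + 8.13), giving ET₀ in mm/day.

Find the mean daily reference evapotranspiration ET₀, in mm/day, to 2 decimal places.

4.69 mm/day

ET₀ = 0.27 × (0.46 × 20.1 + 8.13) = 0.27 × 17.376 = 4.6915 mm/d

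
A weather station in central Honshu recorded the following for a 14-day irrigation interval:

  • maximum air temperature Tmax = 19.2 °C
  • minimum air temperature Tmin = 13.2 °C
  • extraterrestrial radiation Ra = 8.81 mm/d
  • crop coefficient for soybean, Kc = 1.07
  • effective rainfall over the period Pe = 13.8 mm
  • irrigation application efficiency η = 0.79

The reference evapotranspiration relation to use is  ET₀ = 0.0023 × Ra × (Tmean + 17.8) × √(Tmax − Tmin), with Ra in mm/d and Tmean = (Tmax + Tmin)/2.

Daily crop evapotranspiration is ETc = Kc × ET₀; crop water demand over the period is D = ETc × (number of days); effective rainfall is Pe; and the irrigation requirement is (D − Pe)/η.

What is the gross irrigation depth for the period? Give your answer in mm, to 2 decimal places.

Tmean = (19.2 + 13.2)/2 = 16.20 °C
ET₀ = 0.0023 × 8.81 × (16.20 + 17.8) × √6.0 = 0.0023 × 8.81 × 34.00 × 2.4495 = 1.6876 mm/d
ETc = Kc × ET₀ = 1.07 × 1.6876 = 1.8057 mm/d
Crop demand D = ETc × 14 d = 1.8057 × 14 = 25.280 mm
D − Pe = 25.280 − 13.8 = 11.480 mm
Gross irrigation = 11.480 / 0.79 = 14.532 mm

14.53 mm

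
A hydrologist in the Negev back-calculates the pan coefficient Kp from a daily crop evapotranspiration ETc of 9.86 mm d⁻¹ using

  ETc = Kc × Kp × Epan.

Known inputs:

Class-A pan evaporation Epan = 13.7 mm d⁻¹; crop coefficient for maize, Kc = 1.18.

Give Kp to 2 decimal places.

0.61

ETc = Kc × Kp × Epan  ⇒  Kp = ETc / (Kc × Epan)
Kp = 9.86 / (1.18 × 13.7) = 9.86 / 16.166 = 0.6099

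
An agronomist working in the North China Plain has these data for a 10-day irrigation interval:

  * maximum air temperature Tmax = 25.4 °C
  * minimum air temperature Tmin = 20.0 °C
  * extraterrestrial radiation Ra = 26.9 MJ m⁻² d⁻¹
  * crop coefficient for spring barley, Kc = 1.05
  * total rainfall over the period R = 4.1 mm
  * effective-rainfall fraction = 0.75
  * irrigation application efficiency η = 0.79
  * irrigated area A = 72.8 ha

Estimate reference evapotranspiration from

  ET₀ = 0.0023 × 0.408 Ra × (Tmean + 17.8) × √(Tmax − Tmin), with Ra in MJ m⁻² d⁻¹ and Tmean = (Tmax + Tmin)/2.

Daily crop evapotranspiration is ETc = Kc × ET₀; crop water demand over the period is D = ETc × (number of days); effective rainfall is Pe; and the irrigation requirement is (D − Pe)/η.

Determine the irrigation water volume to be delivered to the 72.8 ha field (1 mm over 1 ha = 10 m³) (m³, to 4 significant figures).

Tmean = (25.4 + 20.0)/2 = 22.70 °C
0.408 Ra = 0.408 × 26.9 = 10.9752 mm/d equivalent
ET₀ = 0.0023 × 10.9752 × (22.70 + 17.8) × √5.4 = 0.0023 × 10.9752 × 40.50 × 2.3238 = 2.3757 mm/d
ETc = Kc × ET₀ = 1.05 × 2.3757 = 2.4945 mm/d
Crop demand D = ETc × 10 d = 2.4945 × 10 = 24.945 mm
Pe = 0.75 × 4.1 = 3.075 mm
D − Pe = 24.945 − 3.075 = 21.870 mm
Gross irrigation = 21.870 / 0.79 = 27.684 mm
Volume = 27.684 mm × 72.8 ha × 10 = 20154.0 m³

20150 m³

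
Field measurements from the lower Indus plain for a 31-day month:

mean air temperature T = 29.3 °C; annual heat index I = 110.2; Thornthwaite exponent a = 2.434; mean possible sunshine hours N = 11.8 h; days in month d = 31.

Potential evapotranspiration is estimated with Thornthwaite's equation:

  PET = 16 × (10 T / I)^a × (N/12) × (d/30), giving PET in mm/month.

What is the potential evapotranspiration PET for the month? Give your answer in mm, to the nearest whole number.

176 mm

10T/I = 10 × 29.3 / 110.2 = 2.6588
(10T/I)^a = 2.6588^2.434 = 10.8065
Uncorrected PET = 16 × 10.8065 = 172.904 mm
Correction = (N/12)(d/30) = (11.8/12)(31/30) = 1.0161
PET = 172.904 × 1.0161 = 175.688 mm/month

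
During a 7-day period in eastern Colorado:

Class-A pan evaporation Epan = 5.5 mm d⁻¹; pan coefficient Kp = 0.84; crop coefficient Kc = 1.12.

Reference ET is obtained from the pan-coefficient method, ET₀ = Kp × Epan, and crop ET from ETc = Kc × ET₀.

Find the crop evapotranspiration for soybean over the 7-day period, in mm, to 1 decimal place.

36.2 mm

ET₀ = 0.84 × 5.5 = 4.6200 mm/d
ETc = Kc × ET₀ = 1.12 × 4.6200 = 5.1744 mm/d
Over 7 days: 5.1744 × 7 = 36.221 mm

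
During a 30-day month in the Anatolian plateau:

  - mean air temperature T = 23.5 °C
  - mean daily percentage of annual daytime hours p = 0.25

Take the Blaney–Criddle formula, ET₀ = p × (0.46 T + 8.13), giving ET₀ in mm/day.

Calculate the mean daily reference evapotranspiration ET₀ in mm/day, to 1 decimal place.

ET₀ = 0.25 × (0.46 × 23.5 + 8.13) = 0.25 × 18.940 = 4.7350 mm/d

4.7 mm/day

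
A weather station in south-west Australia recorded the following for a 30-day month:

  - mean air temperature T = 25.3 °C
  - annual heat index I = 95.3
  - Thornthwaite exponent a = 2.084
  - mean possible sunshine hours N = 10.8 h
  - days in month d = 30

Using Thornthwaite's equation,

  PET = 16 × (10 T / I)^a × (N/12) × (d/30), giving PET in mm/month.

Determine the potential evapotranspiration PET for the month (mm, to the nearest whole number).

110 mm

10T/I = 10 × 25.3 / 95.3 = 2.6548
(10T/I)^a = 2.6548^2.084 = 7.6504
Uncorrected PET = 16 × 7.6504 = 122.406 mm
Correction = (N/12)(d/30) = (10.8/12)(30/30) = 0.9000
PET = 122.406 × 0.9000 = 110.165 mm/month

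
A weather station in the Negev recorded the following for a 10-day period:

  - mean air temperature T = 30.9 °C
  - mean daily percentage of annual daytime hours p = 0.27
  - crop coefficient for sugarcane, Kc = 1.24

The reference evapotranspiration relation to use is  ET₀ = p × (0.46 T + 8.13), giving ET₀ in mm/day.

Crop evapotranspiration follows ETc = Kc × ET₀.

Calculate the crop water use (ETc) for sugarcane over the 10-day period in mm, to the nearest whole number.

75 mm

ET₀ = 0.27 × (0.46 × 30.9 + 8.13) = 0.27 × 22.344 = 6.0329 mm/d
ETc = Kc × ET₀ = 1.24 × 6.0329 = 7.4808 mm/d
Over 10 days: 7.4808 × 10 = 74.808 mm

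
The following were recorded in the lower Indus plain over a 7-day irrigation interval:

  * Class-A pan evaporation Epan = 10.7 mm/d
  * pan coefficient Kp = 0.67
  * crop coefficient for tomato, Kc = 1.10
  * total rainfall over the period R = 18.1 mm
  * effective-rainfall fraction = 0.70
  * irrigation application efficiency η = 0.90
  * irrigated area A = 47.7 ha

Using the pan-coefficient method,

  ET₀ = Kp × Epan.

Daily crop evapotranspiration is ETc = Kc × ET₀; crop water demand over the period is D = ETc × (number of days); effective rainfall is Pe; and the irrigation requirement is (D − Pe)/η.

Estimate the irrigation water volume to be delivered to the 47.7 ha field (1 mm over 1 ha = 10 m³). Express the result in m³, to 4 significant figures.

ET₀ = 0.67 × 10.7 = 7.1690 mm/d
ETc = Kc × ET₀ = 1.10 × 7.1690 = 7.8859 mm/d
Crop demand D = ETc × 7 d = 7.8859 × 7 = 55.201 mm
Pe = 0.70 × 18.1 = 12.670 mm
D − Pe = 55.201 − 12.670 = 42.531 mm
Gross irrigation = 42.531 / 0.90 = 47.257 mm
Volume = 47.257 mm × 47.7 ha × 10 = 22541.6 m³

22540 m³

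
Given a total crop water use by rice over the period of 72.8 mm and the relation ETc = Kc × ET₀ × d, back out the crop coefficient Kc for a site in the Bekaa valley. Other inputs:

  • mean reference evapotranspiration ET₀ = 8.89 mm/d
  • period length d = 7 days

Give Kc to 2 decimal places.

1.17

ETc = Kc × ET₀ × d  ⇒  Kc = ETc / (ET₀ × d)
Kc = 72.8 / (8.89 × 7) = 72.8 / 62.23 = 1.1699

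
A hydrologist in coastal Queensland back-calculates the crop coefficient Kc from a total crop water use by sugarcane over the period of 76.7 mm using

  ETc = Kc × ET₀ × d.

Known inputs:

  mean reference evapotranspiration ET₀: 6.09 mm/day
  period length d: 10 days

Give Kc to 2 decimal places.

ETc = Kc × ET₀ × d  ⇒  Kc = ETc / (ET₀ × d)
Kc = 76.7 / (6.09 × 10) = 76.7 / 60.90 = 1.2594

1.26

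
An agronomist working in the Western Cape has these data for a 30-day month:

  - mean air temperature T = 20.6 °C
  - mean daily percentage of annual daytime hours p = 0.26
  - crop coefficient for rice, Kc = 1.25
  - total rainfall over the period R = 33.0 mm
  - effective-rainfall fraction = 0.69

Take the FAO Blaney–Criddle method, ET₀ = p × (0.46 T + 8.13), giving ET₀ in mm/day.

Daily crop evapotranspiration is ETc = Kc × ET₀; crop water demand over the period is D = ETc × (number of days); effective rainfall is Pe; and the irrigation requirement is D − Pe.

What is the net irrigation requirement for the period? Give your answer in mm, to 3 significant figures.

149 mm

ET₀ = 0.26 × (0.46 × 20.6 + 8.13) = 0.26 × 17.606 = 4.5776 mm/d
ETc = Kc × ET₀ = 1.25 × 4.5776 = 5.7220 mm/d
Crop demand D = ETc × 30 d = 5.7220 × 30 = 171.660 mm
Pe = 0.69 × 33.0 = 22.770 mm
D − Pe = 171.660 − 22.770 = 148.890 mm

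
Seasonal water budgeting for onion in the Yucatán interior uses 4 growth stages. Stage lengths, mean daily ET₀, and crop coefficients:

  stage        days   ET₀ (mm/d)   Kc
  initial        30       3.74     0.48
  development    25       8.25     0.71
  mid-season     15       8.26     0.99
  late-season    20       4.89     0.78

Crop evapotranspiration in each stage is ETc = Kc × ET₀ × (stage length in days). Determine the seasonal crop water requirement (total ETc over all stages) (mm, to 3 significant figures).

initial: 0.48 × 3.74 × 30 = 53.86 mm
development: 0.71 × 8.25 × 25 = 146.44 mm
mid-season: 0.99 × 8.26 × 15 = 122.66 mm
late-season: 0.78 × 4.89 × 20 = 76.28 mm
Seasonal total = 399.24 mm

399 mm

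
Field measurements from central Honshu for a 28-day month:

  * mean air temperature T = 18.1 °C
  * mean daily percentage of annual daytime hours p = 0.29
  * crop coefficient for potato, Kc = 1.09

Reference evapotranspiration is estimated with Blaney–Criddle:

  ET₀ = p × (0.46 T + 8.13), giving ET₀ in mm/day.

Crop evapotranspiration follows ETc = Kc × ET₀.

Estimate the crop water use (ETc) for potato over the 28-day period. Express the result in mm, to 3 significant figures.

ET₀ = 0.29 × (0.46 × 18.1 + 8.13) = 0.29 × 16.456 = 4.7722 mm/d
ETc = Kc × ET₀ = 1.09 × 4.7722 = 5.2017 mm/d
Over 28 days: 5.2017 × 28 = 145.648 mm

146 mm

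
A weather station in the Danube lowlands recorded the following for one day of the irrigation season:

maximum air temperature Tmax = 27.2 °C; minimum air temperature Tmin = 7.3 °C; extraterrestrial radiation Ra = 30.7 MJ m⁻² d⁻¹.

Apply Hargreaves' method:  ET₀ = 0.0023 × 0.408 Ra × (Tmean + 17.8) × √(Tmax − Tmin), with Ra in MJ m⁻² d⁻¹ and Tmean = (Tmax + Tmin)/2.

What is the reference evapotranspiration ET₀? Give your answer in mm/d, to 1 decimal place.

4.5 mm/d

Tmean = (27.2 + 7.3)/2 = 17.25 °C
0.408 Ra = 0.408 × 30.7 = 12.5256 mm/d equivalent
ET₀ = 0.0023 × 12.5256 × (17.25 + 17.8) × √19.9 = 0.0023 × 12.5256 × 35.05 × 4.4609 = 4.5044 mm/d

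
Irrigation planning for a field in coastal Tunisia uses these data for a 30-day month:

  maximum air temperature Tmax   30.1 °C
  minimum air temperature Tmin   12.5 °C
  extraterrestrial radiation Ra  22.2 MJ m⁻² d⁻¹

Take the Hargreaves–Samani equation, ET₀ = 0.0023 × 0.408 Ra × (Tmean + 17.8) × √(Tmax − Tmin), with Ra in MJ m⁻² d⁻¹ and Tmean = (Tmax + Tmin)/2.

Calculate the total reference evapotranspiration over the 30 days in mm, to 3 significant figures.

103 mm

Tmean = (30.1 + 12.5)/2 = 21.30 °C
0.408 Ra = 0.408 × 22.2 = 9.0576 mm/d equivalent
ET₀ = 0.0023 × 9.0576 × (21.30 + 17.8) × √17.6 = 0.0023 × 9.0576 × 39.10 × 4.1952 = 3.4172 mm/d
Over 30 days: 3.4172 × 30 = 102.516 mm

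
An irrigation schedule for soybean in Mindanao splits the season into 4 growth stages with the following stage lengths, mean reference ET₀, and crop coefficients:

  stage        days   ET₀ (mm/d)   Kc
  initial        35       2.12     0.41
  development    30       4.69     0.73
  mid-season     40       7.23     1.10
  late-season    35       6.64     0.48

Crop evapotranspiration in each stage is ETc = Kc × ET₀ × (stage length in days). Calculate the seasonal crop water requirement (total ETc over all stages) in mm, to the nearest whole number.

initial: 0.41 × 2.12 × 35 = 30.42 mm
development: 0.73 × 4.69 × 30 = 102.71 mm
mid-season: 1.10 × 7.23 × 40 = 318.12 mm
late-season: 0.48 × 6.64 × 35 = 111.55 mm
Seasonal total = 562.80 mm

563 mm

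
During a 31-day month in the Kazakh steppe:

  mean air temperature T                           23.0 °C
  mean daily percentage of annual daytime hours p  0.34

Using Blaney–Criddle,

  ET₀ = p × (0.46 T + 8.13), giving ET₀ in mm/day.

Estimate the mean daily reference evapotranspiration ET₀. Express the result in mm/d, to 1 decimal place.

6.4 mm/d

ET₀ = 0.34 × (0.46 × 23.0 + 8.13) = 0.34 × 18.710 = 6.3614 mm/d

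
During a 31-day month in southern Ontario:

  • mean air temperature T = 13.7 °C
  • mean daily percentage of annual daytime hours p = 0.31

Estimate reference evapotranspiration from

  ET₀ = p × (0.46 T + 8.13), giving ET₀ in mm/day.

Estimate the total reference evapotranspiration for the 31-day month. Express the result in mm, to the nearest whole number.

139 mm

ET₀ = 0.31 × (0.46 × 13.7 + 8.13) = 0.31 × 14.432 = 4.4739 mm/d
Monthly total = 4.4739 × 31 = 138.691 mm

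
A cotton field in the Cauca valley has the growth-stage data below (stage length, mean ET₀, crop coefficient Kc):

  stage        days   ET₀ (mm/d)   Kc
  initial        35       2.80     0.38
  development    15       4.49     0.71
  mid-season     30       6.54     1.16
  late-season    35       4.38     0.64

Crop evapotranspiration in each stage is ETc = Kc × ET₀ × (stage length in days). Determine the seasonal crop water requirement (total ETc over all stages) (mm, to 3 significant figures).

411 mm

initial: 0.38 × 2.80 × 35 = 37.24 mm
development: 0.71 × 4.49 × 15 = 47.82 mm
mid-season: 1.16 × 6.54 × 30 = 227.59 mm
late-season: 0.64 × 4.38 × 35 = 98.11 mm
Seasonal total = 410.76 mm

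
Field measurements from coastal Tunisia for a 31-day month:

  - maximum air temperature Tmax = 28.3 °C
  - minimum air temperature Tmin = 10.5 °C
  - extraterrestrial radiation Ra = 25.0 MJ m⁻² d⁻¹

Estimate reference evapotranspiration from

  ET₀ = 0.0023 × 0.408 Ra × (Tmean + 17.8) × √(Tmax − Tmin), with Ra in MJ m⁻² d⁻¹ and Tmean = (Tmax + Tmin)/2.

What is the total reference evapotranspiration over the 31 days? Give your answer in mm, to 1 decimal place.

Tmean = (28.3 + 10.5)/2 = 19.40 °C
0.408 Ra = 0.408 × 25.0 = 10.2000 mm/d equivalent
ET₀ = 0.0023 × 10.2000 × (19.40 + 17.8) × √17.8 = 0.0023 × 10.2000 × 37.20 × 4.2190 = 3.6820 mm/d
Over 31 days: 3.6820 × 31 = 114.142 mm

114.1 mm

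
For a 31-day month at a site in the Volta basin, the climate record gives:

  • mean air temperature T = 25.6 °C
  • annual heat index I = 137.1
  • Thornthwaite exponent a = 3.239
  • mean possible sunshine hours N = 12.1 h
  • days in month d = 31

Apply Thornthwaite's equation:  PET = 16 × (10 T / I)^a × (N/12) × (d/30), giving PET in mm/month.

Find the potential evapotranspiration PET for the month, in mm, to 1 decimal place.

10T/I = 10 × 25.6 / 137.1 = 1.8673
(10T/I)^a = 1.8673^3.239 = 7.5590
Uncorrected PET = 16 × 7.5590 = 120.944 mm
Correction = (N/12)(d/30) = (12.1/12)(31/30) = 1.0419
PET = 120.944 × 1.0419 = 126.012 mm/month

126.0 mm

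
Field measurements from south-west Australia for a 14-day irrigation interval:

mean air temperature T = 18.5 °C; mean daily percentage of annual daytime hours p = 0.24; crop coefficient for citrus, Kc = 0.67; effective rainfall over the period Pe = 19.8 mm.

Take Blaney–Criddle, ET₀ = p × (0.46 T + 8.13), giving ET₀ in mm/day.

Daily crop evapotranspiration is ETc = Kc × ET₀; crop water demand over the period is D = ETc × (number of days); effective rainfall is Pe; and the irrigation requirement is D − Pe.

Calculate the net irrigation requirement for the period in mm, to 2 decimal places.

ET₀ = 0.24 × (0.46 × 18.5 + 8.13) = 0.24 × 16.640 = 3.9936 mm/d
ETc = Kc × ET₀ = 0.67 × 3.9936 = 2.6757 mm/d
Crop demand D = ETc × 14 d = 2.6757 × 14 = 37.460 mm
D − Pe = 37.460 − 19.8 = 17.660 mm

17.66 mm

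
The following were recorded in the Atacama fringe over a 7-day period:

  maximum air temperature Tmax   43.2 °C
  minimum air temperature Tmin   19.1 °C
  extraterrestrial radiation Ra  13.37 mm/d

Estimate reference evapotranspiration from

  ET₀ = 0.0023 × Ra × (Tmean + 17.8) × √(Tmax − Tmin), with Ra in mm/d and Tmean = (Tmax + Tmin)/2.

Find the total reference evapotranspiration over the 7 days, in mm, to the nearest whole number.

52 mm

Tmean = (43.2 + 19.1)/2 = 31.15 °C
ET₀ = 0.0023 × 13.37 × (31.15 + 17.8) × √24.1 = 0.0023 × 13.37 × 48.95 × 4.9092 = 7.3896 mm/d
Over 7 days: 7.3896 × 7 = 51.727 mm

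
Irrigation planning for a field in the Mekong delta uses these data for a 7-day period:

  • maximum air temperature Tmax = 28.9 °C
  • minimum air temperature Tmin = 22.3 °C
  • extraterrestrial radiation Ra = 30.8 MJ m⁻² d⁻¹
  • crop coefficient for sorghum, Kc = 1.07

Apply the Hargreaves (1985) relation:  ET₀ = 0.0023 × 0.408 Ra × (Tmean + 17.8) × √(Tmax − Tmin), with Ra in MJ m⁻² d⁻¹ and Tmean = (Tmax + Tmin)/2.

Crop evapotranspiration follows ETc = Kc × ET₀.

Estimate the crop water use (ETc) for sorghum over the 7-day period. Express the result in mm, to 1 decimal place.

24.1 mm

Tmean = (28.9 + 22.3)/2 = 25.60 °C
0.408 Ra = 0.408 × 30.8 = 12.5664 mm/d equivalent
ET₀ = 0.0023 × 12.5664 × (25.60 + 17.8) × √6.6 = 0.0023 × 12.5664 × 43.40 × 2.5690 = 3.2225 mm/d
ETc = Kc × ET₀ = 1.07 × 3.2225 = 3.4481 mm/d
Over 7 days: 3.4481 × 7 = 24.137 mm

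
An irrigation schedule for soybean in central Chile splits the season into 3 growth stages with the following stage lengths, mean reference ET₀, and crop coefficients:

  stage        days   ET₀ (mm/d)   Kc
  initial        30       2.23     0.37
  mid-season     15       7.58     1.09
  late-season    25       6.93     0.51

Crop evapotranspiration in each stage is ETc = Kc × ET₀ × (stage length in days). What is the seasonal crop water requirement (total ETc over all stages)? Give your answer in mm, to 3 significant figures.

237 mm

initial: 0.37 × 2.23 × 30 = 24.75 mm
mid-season: 1.09 × 7.58 × 15 = 123.93 mm
late-season: 0.51 × 6.93 × 25 = 88.36 mm
Seasonal total = 237.04 mm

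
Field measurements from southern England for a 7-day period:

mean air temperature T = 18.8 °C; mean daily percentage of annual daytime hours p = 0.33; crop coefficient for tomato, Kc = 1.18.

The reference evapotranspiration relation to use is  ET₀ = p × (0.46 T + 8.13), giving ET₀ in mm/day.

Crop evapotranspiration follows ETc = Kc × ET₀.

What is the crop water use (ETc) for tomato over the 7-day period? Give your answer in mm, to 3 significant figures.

45.7 mm

ET₀ = 0.33 × (0.46 × 18.8 + 8.13) = 0.33 × 16.778 = 5.5367 mm/d
ETc = Kc × ET₀ = 1.18 × 5.5367 = 6.5333 mm/d
Over 7 days: 6.5333 × 7 = 45.733 mm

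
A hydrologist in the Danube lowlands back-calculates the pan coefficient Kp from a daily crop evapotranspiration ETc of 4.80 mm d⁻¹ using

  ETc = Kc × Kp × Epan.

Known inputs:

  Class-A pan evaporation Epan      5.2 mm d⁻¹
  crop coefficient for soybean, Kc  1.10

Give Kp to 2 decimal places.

ETc = Kc × Kp × Epan  ⇒  Kp = ETc / (Kc × Epan)
Kp = 4.80 / (1.10 × 5.2) = 4.80 / 5.720 = 0.8392

0.84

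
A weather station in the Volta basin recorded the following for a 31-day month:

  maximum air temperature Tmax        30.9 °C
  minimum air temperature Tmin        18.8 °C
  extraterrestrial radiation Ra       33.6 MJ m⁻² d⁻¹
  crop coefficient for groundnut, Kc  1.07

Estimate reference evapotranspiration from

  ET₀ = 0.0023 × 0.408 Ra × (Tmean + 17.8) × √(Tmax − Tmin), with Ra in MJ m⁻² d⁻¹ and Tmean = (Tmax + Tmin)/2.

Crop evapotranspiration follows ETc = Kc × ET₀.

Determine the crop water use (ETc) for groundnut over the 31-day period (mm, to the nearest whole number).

Tmean = (30.9 + 18.8)/2 = 24.85 °C
0.408 Ra = 0.408 × 33.6 = 13.7088 mm/d equivalent
ET₀ = 0.0023 × 13.7088 × (24.85 + 17.8) × √12.1 = 0.0023 × 13.7088 × 42.65 × 3.4785 = 4.6778 mm/d
ETc = Kc × ET₀ = 1.07 × 4.6778 = 5.0052 mm/d
Over 31 days: 5.0052 × 31 = 155.161 mm

155 mm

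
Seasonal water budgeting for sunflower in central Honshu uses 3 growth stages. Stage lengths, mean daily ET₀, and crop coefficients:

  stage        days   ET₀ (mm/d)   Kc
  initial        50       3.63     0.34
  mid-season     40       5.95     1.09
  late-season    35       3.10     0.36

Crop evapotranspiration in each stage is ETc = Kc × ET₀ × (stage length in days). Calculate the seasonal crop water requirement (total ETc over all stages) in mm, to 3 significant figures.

360 mm

initial: 0.34 × 3.63 × 50 = 61.71 mm
mid-season: 1.09 × 5.95 × 40 = 259.42 mm
late-season: 0.36 × 3.10 × 35 = 39.06 mm
Seasonal total = 360.19 mm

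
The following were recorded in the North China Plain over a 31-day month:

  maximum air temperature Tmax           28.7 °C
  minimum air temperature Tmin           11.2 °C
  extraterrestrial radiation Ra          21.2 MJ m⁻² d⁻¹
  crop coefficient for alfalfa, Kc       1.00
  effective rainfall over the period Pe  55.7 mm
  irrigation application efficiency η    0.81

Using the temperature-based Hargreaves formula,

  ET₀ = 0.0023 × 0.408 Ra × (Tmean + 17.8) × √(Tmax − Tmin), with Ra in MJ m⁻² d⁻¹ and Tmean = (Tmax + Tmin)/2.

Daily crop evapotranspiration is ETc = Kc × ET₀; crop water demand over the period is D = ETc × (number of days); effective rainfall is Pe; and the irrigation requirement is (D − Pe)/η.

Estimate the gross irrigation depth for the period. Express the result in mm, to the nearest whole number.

51 mm

Tmean = (28.7 + 11.2)/2 = 19.95 °C
0.408 Ra = 0.408 × 21.2 = 8.6496 mm/d equivalent
ET₀ = 0.0023 × 8.6496 × (19.95 + 17.8) × √17.5 = 0.0023 × 8.6496 × 37.75 × 4.1833 = 3.1417 mm/d
ETc = Kc × ET₀ = 1.00 × 3.1417 = 3.1417 mm/d
Crop demand D = ETc × 31 d = 3.1417 × 31 = 97.393 mm
D − Pe = 97.393 − 55.7 = 41.693 mm
Gross irrigation = 41.693 / 0.81 = 51.473 mm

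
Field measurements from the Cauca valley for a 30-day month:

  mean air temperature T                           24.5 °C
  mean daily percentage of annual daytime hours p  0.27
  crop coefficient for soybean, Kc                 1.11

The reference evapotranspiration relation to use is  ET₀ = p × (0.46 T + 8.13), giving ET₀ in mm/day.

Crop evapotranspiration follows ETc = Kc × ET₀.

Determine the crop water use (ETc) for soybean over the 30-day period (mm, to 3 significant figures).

ET₀ = 0.27 × (0.46 × 24.5 + 8.13) = 0.27 × 19.400 = 5.2380 mm/d
ETc = Kc × ET₀ = 1.11 × 5.2380 = 5.8142 mm/d
Over 30 days: 5.8142 × 30 = 174.426 mm

174 mm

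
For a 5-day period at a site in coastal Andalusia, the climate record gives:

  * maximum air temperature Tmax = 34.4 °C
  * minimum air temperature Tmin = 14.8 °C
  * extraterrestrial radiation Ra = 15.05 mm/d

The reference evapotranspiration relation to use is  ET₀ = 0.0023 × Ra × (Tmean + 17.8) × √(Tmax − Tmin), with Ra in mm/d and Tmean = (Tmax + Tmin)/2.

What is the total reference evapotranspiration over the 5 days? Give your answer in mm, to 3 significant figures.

32.5 mm

Tmean = (34.4 + 14.8)/2 = 24.60 °C
ET₀ = 0.0023 × 15.05 × (24.60 + 17.8) × √19.6 = 0.0023 × 15.05 × 42.40 × 4.4272 = 6.4977 mm/d
Over 5 days: 6.4977 × 5 = 32.489 mm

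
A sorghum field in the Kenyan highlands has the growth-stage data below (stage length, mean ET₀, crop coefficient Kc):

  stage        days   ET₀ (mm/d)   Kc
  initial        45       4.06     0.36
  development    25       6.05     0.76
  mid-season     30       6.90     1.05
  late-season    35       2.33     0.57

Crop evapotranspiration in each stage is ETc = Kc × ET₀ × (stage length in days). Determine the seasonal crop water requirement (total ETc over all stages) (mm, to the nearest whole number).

445 mm

initial: 0.36 × 4.06 × 45 = 65.77 mm
development: 0.76 × 6.05 × 25 = 114.95 mm
mid-season: 1.05 × 6.90 × 30 = 217.35 mm
late-season: 0.57 × 2.33 × 35 = 46.48 mm
Seasonal total = 444.55 mm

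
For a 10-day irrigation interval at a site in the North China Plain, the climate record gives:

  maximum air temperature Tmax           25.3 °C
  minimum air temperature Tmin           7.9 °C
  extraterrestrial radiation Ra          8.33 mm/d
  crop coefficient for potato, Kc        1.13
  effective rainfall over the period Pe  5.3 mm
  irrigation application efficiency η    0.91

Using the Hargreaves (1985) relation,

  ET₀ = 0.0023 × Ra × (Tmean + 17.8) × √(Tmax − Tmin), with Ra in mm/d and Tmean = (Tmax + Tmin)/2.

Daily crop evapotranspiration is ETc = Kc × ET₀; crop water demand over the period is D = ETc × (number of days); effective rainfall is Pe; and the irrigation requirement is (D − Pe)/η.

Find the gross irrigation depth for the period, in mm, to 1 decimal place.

Tmean = (25.3 + 7.9)/2 = 16.60 °C
ET₀ = 0.0023 × 8.33 × (16.60 + 17.8) × √17.4 = 0.0023 × 8.33 × 34.40 × 4.1713 = 2.7492 mm/d
ETc = Kc × ET₀ = 1.13 × 2.7492 = 3.1066 mm/d
Crop demand D = ETc × 10 d = 3.1066 × 10 = 31.066 mm
D − Pe = 31.066 − 5.3 = 25.766 mm
Gross irrigation = 25.766 / 0.91 = 28.314 mm

28.3 mm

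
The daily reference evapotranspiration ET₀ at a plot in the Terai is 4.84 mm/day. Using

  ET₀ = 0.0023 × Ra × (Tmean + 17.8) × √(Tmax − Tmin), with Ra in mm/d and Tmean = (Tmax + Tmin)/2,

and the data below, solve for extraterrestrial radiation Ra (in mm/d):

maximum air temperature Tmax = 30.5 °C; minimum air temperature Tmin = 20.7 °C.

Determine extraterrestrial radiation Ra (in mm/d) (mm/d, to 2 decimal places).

15.49 mm/d

Tmean = 25.60 °C; √ΔT = 3.1305
Ra = ET₀ / [0.0023 × (Tmean+17.8) × √ΔT] = 4.84 / (0.0023 × 43.40 × 3.1305) = 15.489 mm/d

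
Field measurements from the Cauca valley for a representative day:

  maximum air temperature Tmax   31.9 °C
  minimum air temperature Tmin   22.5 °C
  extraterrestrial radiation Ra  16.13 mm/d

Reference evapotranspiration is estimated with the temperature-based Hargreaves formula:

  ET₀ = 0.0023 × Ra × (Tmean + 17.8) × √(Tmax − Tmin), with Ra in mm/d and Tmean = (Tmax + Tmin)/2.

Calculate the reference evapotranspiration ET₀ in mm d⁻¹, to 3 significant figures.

Tmean = (31.9 + 22.5)/2 = 27.20 °C
ET₀ = 0.0023 × 16.13 × (27.20 + 17.8) × √9.4 = 0.0023 × 16.13 × 45.00 × 3.0659 = 5.1184 mm/d

5.12 mm d⁻¹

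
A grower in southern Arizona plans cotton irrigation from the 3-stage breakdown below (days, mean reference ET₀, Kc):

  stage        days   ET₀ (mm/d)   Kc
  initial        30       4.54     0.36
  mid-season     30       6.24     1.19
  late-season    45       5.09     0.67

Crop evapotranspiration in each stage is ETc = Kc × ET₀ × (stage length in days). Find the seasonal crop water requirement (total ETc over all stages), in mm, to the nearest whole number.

425 mm

initial: 0.36 × 4.54 × 30 = 49.03 mm
mid-season: 1.19 × 6.24 × 30 = 222.77 mm
late-season: 0.67 × 5.09 × 45 = 153.46 mm
Seasonal total = 425.26 mm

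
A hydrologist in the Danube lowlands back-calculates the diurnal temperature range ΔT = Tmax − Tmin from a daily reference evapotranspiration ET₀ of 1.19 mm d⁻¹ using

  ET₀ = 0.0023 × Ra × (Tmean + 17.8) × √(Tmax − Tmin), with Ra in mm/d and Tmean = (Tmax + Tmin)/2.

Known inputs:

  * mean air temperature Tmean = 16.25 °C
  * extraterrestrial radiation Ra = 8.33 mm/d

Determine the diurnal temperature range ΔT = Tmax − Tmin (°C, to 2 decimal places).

3.33 °C

√ΔT = ET₀ / [0.0023 × Ra × (Tmean+17.8)] = 1.19 / (0.0023 × 8.33 × 34.05) = 1.8241
ΔT = 1.8241² = 3.327 °C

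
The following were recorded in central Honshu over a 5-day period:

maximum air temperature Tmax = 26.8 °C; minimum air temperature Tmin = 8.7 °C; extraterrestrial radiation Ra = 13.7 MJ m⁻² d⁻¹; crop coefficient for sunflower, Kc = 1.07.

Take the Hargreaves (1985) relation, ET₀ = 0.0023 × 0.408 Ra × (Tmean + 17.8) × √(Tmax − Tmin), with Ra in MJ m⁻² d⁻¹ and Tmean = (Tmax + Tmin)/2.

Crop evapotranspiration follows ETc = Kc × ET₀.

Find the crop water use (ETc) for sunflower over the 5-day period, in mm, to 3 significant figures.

10.4 mm

Tmean = (26.8 + 8.7)/2 = 17.75 °C
0.408 Ra = 0.408 × 13.7 = 5.5896 mm/d equivalent
ET₀ = 0.0023 × 5.5896 × (17.75 + 17.8) × √18.1 = 0.0023 × 5.5896 × 35.55 × 4.2544 = 1.9444 mm/d
ETc = Kc × ET₀ = 1.07 × 1.9444 = 2.0805 mm/d
Over 5 days: 2.0805 × 5 = 10.403 mm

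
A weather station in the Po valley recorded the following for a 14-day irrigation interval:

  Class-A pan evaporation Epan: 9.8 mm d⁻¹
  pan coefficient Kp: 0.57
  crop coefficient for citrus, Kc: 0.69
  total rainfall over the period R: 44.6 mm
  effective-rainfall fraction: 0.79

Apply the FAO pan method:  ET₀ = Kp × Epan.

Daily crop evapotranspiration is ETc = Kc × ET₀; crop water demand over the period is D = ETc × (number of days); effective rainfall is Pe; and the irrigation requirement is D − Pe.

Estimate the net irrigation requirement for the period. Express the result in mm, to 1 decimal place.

ET₀ = 0.57 × 9.8 = 5.5860 mm/d
ETc = Kc × ET₀ = 0.69 × 5.5860 = 3.8543 mm/d
Crop demand D = ETc × 14 d = 3.8543 × 14 = 53.960 mm
Pe = 0.79 × 44.6 = 35.234 mm
D − Pe = 53.960 − 35.234 = 18.726 mm

18.7 mm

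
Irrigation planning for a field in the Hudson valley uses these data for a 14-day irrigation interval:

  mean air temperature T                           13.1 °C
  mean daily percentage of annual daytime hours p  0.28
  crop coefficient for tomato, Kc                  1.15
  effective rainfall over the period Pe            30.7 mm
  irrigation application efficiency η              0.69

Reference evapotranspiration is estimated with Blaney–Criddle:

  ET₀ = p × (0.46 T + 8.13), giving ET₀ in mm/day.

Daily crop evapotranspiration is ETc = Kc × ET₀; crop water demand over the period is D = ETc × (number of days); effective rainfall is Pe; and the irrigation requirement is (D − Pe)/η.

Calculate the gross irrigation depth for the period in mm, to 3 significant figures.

ET₀ = 0.28 × (0.46 × 13.1 + 8.13) = 0.28 × 14.156 = 3.9637 mm/d
ETc = Kc × ET₀ = 1.15 × 3.9637 = 4.5583 mm/d
Crop demand D = ETc × 14 d = 4.5583 × 14 = 63.816 mm
D − Pe = 63.816 − 30.7 = 33.116 mm
Gross irrigation = 33.116 / 0.69 = 47.994 mm

48.0 mm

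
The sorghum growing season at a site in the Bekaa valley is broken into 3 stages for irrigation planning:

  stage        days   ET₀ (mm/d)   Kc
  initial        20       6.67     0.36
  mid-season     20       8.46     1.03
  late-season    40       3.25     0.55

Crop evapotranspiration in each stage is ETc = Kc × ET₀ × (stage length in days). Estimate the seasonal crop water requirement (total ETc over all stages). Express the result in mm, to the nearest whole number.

294 mm

initial: 0.36 × 6.67 × 20 = 48.02 mm
mid-season: 1.03 × 8.46 × 20 = 174.28 mm
late-season: 0.55 × 3.25 × 40 = 71.50 mm
Seasonal total = 293.80 mm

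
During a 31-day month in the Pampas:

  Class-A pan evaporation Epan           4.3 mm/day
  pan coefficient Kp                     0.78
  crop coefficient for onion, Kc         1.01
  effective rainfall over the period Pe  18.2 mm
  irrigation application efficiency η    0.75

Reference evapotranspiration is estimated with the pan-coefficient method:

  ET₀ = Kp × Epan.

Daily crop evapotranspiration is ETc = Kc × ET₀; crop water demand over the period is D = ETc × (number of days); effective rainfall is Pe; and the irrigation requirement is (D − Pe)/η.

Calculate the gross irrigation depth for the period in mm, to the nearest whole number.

ET₀ = 0.78 × 4.3 = 3.3540 mm/d
ETc = Kc × ET₀ = 1.01 × 3.3540 = 3.3875 mm/d
Crop demand D = ETc × 31 d = 3.3875 × 31 = 105.013 mm
D − Pe = 105.013 − 18.2 = 86.813 mm
Gross irrigation = 86.813 / 0.75 = 115.751 mm

116 mm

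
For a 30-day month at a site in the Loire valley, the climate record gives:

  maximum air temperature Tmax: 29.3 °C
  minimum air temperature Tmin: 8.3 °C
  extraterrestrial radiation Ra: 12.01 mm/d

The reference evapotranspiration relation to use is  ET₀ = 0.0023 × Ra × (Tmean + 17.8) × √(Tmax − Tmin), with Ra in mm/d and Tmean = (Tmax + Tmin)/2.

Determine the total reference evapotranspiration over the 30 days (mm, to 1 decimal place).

139.0 mm

Tmean = (29.3 + 8.3)/2 = 18.80 °C
ET₀ = 0.0023 × 12.01 × (18.80 + 17.8) × √21.0 = 0.0023 × 12.01 × 36.60 × 4.5826 = 4.6330 mm/d
Over 30 days: 4.6330 × 30 = 138.990 mm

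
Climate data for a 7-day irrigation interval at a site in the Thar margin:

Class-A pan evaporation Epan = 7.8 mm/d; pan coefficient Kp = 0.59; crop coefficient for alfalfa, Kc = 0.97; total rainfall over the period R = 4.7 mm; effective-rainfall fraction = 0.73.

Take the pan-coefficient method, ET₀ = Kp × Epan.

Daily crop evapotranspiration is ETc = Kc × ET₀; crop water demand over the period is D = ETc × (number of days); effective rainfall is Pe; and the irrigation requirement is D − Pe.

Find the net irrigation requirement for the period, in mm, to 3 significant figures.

27.8 mm

ET₀ = 0.59 × 7.8 = 4.6020 mm/d
ETc = Kc × ET₀ = 0.97 × 4.6020 = 4.4639 mm/d
Crop demand D = ETc × 7 d = 4.4639 × 7 = 31.247 mm
Pe = 0.73 × 4.7 = 3.431 mm
D − Pe = 31.247 − 3.431 = 27.816 mm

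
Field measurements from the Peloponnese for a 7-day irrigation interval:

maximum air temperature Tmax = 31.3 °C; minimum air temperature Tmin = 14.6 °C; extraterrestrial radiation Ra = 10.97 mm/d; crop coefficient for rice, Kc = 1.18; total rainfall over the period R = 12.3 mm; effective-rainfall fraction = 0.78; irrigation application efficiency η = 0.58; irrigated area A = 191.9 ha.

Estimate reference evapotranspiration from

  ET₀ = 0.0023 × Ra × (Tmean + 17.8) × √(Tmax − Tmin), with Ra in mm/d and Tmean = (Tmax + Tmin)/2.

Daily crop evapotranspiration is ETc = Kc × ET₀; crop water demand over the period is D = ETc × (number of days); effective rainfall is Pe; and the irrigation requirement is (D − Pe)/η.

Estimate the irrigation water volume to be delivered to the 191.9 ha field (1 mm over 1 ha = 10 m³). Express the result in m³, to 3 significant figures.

83100 m³

Tmean = (31.3 + 14.6)/2 = 22.95 °C
ET₀ = 0.0023 × 10.97 × (22.95 + 17.8) × √16.7 = 0.0023 × 10.97 × 40.75 × 4.0866 = 4.2017 mm/d
ETc = Kc × ET₀ = 1.18 × 4.2017 = 4.9580 mm/d
Crop demand D = ETc × 7 d = 4.9580 × 7 = 34.706 mm
Pe = 0.78 × 12.3 = 9.594 mm
D − Pe = 34.706 − 9.594 = 25.112 mm
Gross irrigation = 25.112 / 0.58 = 43.297 mm
Volume = 43.297 mm × 191.9 ha × 10 = 83086.9 m³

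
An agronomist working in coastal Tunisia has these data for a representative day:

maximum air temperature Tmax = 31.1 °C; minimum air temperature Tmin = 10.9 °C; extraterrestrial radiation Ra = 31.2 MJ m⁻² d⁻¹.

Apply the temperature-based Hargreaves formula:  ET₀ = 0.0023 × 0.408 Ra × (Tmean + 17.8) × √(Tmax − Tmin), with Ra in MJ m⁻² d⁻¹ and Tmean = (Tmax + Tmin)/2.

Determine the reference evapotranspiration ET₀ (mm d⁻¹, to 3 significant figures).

5.11 mm d⁻¹

Tmean = (31.1 + 10.9)/2 = 21.00 °C
0.408 Ra = 0.408 × 31.2 = 12.7296 mm/d equivalent
ET₀ = 0.0023 × 12.7296 × (21.00 + 17.8) × √20.2 = 0.0023 × 12.7296 × 38.80 × 4.4944 = 5.1056 mm/d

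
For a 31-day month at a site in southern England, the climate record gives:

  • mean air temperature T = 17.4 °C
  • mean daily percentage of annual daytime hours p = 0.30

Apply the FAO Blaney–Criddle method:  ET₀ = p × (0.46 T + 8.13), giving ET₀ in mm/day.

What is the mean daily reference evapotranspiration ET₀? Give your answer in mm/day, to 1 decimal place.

4.8 mm/day

ET₀ = 0.30 × (0.46 × 17.4 + 8.13) = 0.30 × 16.134 = 4.8402 mm/d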